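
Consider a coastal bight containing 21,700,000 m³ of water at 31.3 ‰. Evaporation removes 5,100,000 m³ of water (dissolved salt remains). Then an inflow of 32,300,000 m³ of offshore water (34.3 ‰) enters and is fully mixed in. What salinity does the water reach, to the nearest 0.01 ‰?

36.55 ‰

After evaporation: salt = 21,700,000×31.3 = 679,210,000; volume = 21,700,000 − 5,100,000 = 16,600,000 m³
After mixing: salt = 679,210,000 + 32,300,000×34.3 = 1,787,100,000; volume = 16,600,000 + 32,300,000 = 48,900,000 m³
S = 1,787,100,000 / 48,900,000 = 36.546 ‰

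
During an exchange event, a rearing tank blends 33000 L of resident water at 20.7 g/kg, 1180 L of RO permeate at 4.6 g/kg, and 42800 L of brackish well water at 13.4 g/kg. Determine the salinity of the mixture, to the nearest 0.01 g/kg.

Salt balance:
salt = 33,000×20.7 + 1,180×4.6 + 42,800×13.4 = 683,100 + 5,428 + 573,520 = 1,262,048
volume = 33,000 + 1,180 + 42,800 = 76,980 L
S = 1,262,048 / 76,980 = 16.3945 g/kg

16.39 g/kg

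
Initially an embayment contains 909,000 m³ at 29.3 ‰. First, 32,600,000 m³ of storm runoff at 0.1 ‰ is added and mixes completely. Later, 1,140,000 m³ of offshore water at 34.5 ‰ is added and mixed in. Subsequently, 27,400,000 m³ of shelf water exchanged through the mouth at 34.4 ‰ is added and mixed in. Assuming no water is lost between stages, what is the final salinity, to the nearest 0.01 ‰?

Conserving salt mass:
Initial salt = 909,000×29.3 = 26,633,700
After stage 1: salt = 26,633,700 + 32,600,000×0.1 = 29,893,700; volume = 33,509,000 m³; S = 0.892 ‰
After stage 2: salt = 29,893,700 + 1,140,000×34.5 = 69,223,700; volume = 34,649,000 m³; S = 1.998 ‰
After stage 3: salt = 69,223,700 + 27,400,000×34.4 = 1,011,783,700; volume = 62,049,000 m³
S = 1,011,783,700 / 62,049,000 = 16.3062 ‰

16.31 ‰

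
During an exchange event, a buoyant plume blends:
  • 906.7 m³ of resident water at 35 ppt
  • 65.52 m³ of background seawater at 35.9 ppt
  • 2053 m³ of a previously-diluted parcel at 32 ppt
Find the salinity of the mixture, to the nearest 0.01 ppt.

Total salt / total volume:
salt = 906.7×35 + 65.52×35.9 + 2,053×32 = 31,734.5 + 2,352.168 + 65,696 = 99,782.668
volume = 906.7 + 65.52 + 2,053 = 3,025.22 m³
S = 99,782.668 / 3,025.22 = 32.9836 ppt

32.98 ppt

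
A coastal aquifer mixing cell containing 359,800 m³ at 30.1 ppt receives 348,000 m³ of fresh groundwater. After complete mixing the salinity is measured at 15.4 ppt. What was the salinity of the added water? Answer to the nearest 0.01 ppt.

Salt balance: 359,800×30.1 + 348,000×S = 707,800×15.4
10,829,980 + 348,000·S = 10,900,120
S = (10,900,120 − 10,829,980) / 348,000 = 0.2016 ppt

0.20 ppt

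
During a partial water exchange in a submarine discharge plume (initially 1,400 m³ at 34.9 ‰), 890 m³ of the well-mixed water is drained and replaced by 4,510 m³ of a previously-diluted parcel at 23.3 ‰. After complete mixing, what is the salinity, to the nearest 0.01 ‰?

Remaining after removal: 510 m³ at 34.9 ‰ (salt = 17,799)
After addition: salt = 17,799 + 4,510×23.3 = 122,882; volume = 5,020 m³
S = 122,882 / 5,020 = 24.4785 ‰

24.48 ‰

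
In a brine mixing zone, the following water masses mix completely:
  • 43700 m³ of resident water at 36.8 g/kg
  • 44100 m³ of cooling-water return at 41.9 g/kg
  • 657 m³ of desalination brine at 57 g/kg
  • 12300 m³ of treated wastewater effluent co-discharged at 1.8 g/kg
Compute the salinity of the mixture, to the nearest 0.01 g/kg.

Total salt / total volume:
salt = 43,700×36.8 + 44,100×41.9 + 657×57 + 12,300×1.8 = 1,608,160 + 1,847,790 + 37,449 + 22,140 = 3,515,539
volume = 43,700 + 44,100 + 657 + 12,300 = 100,757 m³
S = 3,515,539 / 100,757 = 34.8913 g/kg

34.89 g/kg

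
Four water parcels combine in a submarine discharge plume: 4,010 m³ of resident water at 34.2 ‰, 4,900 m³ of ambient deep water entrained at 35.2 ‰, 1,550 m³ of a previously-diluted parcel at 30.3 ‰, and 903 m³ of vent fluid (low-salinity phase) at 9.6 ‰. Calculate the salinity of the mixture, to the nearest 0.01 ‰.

Total salt / total volume:
salt = 4,010×34.2 + 4,900×35.2 + 1,550×30.3 + 903×9.6 = 137,142 + 172,480 + 46,965 + 8,668.8 = 365,255.8
volume = 4,010 + 4,900 + 1,550 + 903 = 11,363 m³
S = 365,255.8 / 11,363 = 32.1443 ‰

32.14 ‰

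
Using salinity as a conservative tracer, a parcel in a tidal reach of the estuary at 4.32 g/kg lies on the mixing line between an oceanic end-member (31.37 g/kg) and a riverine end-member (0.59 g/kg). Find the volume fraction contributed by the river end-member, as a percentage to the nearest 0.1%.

Let f be the freshwater fraction. Salt balance per unit volume:
f×0.59 + (1−f)×31.37 = 4.32
f = (31.37 − 4.32) / (31.37 − 0.59) = 27.05/30.78 = 0.8788

87.9%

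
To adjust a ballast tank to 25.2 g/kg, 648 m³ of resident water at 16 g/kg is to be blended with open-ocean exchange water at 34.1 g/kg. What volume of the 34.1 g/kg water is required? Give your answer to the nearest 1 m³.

Salt balance: 648×16 + V×34.1 = (648+V)×25.2
10,368 + 34.1V = 16,329.6 + 25.2V
5,961.6 = 8.9V
V = 669.84 m³

670 m³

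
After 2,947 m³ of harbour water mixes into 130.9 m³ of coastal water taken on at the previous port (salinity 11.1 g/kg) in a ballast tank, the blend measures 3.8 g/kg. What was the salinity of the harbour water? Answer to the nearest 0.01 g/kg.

3.48 g/kg

Salt balance: 130.9×11.1 + 2,947×S = 3,077.9×3.8
1,452.99 + 2,947·S = 11,696.02
S = (11,696.02 − 1,452.99) / 2,947 = 3.4757 g/kg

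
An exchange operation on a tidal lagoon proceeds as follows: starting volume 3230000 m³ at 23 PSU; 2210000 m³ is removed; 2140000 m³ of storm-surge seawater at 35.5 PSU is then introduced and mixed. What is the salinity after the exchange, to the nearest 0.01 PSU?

Remaining after removal: 1,020,000 m³ at 23 PSU (salt = 23,460,000)
After addition: salt = 23,460,000 + 2,140,000×35.5 = 99,430,000; volume = 3,160,000 m³
S = 99,430,000 / 3,160,000 = 31.4652 PSU

31.47 PSU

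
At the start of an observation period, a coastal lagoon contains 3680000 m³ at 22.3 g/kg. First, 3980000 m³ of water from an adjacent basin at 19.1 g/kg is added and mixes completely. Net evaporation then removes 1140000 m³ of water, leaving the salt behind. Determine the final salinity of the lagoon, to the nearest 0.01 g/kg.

24.25 g/kg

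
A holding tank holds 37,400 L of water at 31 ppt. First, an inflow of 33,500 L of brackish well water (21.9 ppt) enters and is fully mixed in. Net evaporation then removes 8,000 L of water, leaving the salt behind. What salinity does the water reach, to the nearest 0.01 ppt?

After mixing: salt = 37,400×31 + 33,500×21.9 = 1,893,050; volume = 70,900 L
After evaporation: salt unchanged = 1,893,050; volume = 70,900 − 8,000 = 62,900 L
S = 1,893,050 / 62,900 = 30.0962 ppt

30.10 ppt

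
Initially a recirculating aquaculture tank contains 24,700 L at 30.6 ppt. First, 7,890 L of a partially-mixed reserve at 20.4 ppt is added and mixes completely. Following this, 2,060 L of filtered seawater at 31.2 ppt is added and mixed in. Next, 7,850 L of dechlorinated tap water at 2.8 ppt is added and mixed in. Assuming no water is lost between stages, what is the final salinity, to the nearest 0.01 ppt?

23.60 ppt

Weighted by volume,
Initial salt = 24,700×30.6 = 755,820
After stage 1: salt = 755,820 + 7,890×20.4 = 916,776; volume = 32,590 L; S = 28.131 ppt
After stage 2: salt = 916,776 + 2,060×31.2 = 981,048; volume = 34,650 L; S = 28.313 ppt
After stage 3: salt = 981,048 + 7,850×2.8 = 1,003,028; volume = 42,500 L
S = 1,003,028 / 42,500 = 23.6007 ppt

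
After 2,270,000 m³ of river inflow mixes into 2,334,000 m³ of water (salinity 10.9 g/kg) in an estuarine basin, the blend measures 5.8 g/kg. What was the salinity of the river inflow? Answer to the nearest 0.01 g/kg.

Salt balance: 2,334,000×10.9 + 2,270,000×S = 4,604,000×5.8
25,440,600 + 2,270,000·S = 26,703,200
S = (26,703,200 − 25,440,600) / 2,270,000 = 0.5562 g/kg

0.56 g/kg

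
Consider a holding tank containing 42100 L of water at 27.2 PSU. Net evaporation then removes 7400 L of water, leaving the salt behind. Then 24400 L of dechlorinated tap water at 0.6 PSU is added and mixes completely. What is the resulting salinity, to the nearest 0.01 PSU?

After evaporation: salt = 42,100×27.2 = 1,145,120; volume = 42,100 − 7,400 = 34,700 L
After mixing: salt = 1,145,120 + 24,400×0.6 = 1,159,760; volume = 34,700 + 24,400 = 59,100 L
S = 1,159,760 / 59,100 = 19.6237 PSU

19.62 PSU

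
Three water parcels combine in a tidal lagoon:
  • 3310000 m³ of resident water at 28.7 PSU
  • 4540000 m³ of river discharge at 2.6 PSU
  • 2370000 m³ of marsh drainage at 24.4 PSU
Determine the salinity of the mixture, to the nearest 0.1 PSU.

16.1 PSU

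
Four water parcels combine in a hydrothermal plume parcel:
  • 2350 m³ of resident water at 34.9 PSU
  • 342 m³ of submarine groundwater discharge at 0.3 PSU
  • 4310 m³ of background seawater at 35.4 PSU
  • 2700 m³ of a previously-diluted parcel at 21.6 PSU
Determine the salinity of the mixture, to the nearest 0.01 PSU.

30.20 PSU

Mass of salt is conserved:
salt = 2,350×34.9 + 342×0.3 + 4,310×35.4 + 2,700×21.6 = 82,015 + 102.6 + 152,574 + 58,320 = 293,011.6
volume = 2,350 + 342 + 4,310 + 2,700 = 9,702 m³
S = 293,011.6 / 9,702 = 30.2012 PSU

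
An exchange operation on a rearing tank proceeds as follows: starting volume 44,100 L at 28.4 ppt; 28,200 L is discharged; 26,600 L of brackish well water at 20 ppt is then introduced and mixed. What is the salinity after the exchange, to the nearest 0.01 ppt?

Remaining after removal: 15,900 L at 28.4 ppt (salt = 451,560)
After addition: salt = 451,560 + 26,600×20 = 983,560; volume = 42,500 L
S = 983,560 / 42,500 = 23.1426 ppt

23.14 ppt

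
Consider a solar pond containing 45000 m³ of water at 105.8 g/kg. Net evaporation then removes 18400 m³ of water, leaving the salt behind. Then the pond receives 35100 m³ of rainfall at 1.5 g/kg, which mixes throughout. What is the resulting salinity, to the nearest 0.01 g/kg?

78.02 g/kg

After evaporation: salt = 45,000×105.8 = 4,761,000; volume = 45,000 − 18,400 = 26,600 m³
After mixing: salt = 4,761,000 + 35,100×1.5 = 4,813,650; volume = 26,600 + 35,100 = 61,700 m³
S = 4,813,650 / 61,700 = 78.017 g/kg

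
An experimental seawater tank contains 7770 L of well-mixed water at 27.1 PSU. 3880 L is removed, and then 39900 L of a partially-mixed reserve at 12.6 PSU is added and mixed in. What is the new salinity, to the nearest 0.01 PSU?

13.89 PSU

Remaining after removal: 3,890 L at 27.1 PSU (salt = 105,419)
After addition: salt = 105,419 + 39,900×12.6 = 608,159; volume = 43,790 L
S = 608,159 / 43,790 = 13.8881 PSU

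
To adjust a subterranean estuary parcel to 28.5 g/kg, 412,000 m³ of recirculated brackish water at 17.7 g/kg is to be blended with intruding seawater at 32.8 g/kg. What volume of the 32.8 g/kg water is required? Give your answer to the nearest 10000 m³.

1030000 m³

Salt balance: 412,000×17.7 + V×32.8 = (412,000+V)×28.5
7,292,400 + 32.8V = 11,742,000 + 28.5V
4,449,600 = 4.3V
V = 1,034,790.7 m³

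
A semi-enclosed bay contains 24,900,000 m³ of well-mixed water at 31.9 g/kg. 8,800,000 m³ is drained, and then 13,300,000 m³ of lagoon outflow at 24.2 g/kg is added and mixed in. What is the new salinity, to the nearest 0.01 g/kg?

28.42 g/kg

Remaining after removal: 16,100,000 m³ at 31.9 g/kg (salt = 513,590,000)
After addition: salt = 513,590,000 + 13,300,000×24.2 = 835,450,000; volume = 29,400,000 m³
S = 835,450,000 / 29,400,000 = 28.4167 g/kg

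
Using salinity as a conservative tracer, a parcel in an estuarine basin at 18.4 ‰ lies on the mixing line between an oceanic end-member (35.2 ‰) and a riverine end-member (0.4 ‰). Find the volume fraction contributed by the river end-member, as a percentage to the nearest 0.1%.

48.3%

Let f be the freshwater fraction. Salt balance per unit volume:
f×0.4 + (1−f)×35.2 = 18.4
f = (35.2 − 18.4) / (35.2 − 0.4) = 16.8/34.8 = 0.4828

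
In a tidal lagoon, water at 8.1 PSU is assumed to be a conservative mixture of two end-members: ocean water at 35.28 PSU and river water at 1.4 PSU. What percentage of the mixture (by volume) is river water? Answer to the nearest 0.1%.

80.2%

Let f be the freshwater fraction. Salt balance per unit volume:
f×1.4 + (1−f)×35.28 = 8.1
f = (35.28 − 8.1) / (35.28 − 1.4) = 27.18/33.88 = 0.8022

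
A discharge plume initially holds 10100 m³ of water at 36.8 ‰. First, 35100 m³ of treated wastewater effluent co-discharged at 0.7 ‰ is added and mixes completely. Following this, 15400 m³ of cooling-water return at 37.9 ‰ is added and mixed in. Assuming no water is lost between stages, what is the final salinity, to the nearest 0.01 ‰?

16.17 ‰

By conservation of dissolved salt,
Initial salt = 10,100×36.8 = 371,680
After stage 1: salt = 371,680 + 35,100×0.7 = 396,250; volume = 45,200 m³; S = 8.767 ‰
After stage 2: salt = 396,250 + 15,400×37.9 = 979,910; volume = 60,600 m³
S = 979,910 / 60,600 = 16.1701 ‰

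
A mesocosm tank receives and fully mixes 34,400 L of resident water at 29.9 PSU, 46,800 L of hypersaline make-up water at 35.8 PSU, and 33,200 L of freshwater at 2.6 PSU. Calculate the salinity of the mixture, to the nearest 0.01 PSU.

24.39 PSU

Total salt / total volume:
salt = 34,400×29.9 + 46,800×35.8 + 33,200×2.6 = 1,028,560 + 1,675,440 + 86,320 = 2,790,320
volume = 34,400 + 46,800 + 33,200 = 114,400 L
S = 2,790,320 / 114,400 = 24.3909 PSU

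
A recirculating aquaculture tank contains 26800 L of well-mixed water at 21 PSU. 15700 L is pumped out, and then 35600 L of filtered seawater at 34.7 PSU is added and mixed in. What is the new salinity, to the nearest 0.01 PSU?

Remaining after removal: 11,100 L at 21 PSU (salt = 233,100)
After addition: salt = 233,100 + 35,600×34.7 = 1,468,420; volume = 46,700 L
S = 1,468,420 / 46,700 = 31.4437 PSU

31.44 PSU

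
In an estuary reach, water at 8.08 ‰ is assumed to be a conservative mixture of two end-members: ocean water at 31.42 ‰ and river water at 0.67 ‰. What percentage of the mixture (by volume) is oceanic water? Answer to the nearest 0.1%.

24.1%

Let g be the oceanic fraction. Salt balance per unit volume:
g×31.42 + (1−g)×0.67 = 8.08
g = (8.08 − 0.67) / (31.42 − 0.67) = 7.41/30.75 = 0.241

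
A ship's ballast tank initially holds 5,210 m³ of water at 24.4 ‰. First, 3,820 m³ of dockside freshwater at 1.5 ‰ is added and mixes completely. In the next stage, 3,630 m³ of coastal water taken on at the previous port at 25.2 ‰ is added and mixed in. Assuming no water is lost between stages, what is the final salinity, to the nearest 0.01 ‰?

Total salt / total volume:
Initial salt = 5,210×24.4 = 127,124
After stage 1: salt = 127,124 + 3,820×1.5 = 132,854; volume = 9,030 m³; S = 14.713 ‰
After stage 2: salt = 132,854 + 3,630×25.2 = 224,330; volume = 12,660 m³
S = 224,330 / 12,660 = 17.7196 ‰

17.72 ‰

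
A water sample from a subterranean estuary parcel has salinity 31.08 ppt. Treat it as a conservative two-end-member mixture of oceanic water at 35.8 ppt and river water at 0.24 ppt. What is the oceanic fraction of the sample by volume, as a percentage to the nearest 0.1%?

86.7%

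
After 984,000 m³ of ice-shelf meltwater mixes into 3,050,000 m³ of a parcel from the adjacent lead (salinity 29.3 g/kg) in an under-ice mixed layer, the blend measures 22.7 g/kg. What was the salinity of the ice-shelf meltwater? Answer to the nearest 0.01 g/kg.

Salt balance: 3,050,000×29.3 + 984,000×S = 4,034,000×22.7
89,365,000 + 984,000·S = 91,571,800
S = (91,571,800 − 89,365,000) / 984,000 = 2.2427 g/kg

2.24 g/kg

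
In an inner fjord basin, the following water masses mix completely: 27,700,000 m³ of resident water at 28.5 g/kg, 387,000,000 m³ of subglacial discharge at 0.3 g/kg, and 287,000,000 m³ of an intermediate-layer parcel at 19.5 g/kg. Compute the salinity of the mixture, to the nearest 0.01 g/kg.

Weighted by volume,
salt = 27,700,000×28.5 + 387,000,000×0.3 + 287,000,000×19.5 = 789,450,000 + 116,100,000 + 5,596,500,000 = 6,502,050,000
volume = 27,700,000 + 387,000,000 + 287,000,000 = 701,700,000 m³
S = 6,502,050,000 / 701,700,000 = 9.2661 g/kg

9.27 g/kg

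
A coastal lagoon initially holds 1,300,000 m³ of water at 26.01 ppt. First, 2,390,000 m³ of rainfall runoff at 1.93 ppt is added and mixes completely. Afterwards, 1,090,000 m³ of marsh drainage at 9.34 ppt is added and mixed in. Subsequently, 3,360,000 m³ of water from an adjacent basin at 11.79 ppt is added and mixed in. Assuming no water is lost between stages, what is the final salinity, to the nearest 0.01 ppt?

10.84 ppt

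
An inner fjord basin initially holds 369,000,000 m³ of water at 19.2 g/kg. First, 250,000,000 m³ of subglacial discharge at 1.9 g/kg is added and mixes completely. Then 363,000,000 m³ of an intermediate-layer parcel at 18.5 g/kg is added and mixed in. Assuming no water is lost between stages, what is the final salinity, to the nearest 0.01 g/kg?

Conserving salt mass:
Initial salt = 369,000,000×19.2 = 7,084,800,000
After stage 1: salt = 7,084,800,000 + 250,000,000×1.9 = 7,559,800,000; volume = 619,000,000 m³; S = 12.213 g/kg
After stage 2: salt = 7,559,800,000 + 363,000,000×18.5 = 14,275,300,000; volume = 982,000,000 m³
S = 14,275,300,000 / 982,000,000 = 14.537 g/kg

14.54 g/kg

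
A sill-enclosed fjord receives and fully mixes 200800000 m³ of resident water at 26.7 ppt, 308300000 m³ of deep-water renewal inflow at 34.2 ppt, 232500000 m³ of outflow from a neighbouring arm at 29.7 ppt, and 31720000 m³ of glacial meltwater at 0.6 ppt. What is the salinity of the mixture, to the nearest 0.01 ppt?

29.52 ppt

Conserving salt mass:
salt = 200,800,000×26.7 + 308,300,000×34.2 + 232,500,000×29.7 + 31,720,000×0.6 = 5,361,360,000 + 10,543,860,000 + 6,905,250,000 + 19,032,000 = 22,829,502,000
volume = 200,800,000 + 308,300,000 + 232,500,000 + 31,720,000 = 773,320,000 m³
S = 22,829,502,000 / 773,320,000 = 29.5214 ppt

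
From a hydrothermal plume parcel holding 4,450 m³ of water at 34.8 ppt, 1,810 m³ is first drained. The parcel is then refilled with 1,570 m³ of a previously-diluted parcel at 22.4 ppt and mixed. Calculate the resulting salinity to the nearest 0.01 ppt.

30.18 ppt

Remaining after removal: 2,640 m³ at 34.8 ppt (salt = 91,872)
After addition: salt = 91,872 + 1,570×22.4 = 127,040; volume = 4,210 m³
S = 127,040 / 4,210 = 30.1758 ppt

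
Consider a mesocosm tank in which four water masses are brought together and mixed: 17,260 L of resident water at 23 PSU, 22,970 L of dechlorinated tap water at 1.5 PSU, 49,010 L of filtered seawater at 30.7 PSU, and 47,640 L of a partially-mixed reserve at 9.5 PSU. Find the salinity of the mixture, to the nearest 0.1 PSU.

17.5 PSU

Mass of salt is conserved:
salt = 17,260×23 + 22,970×1.5 + 49,010×30.7 + 47,640×9.5 = 396,980 + 34,455 + 1,504,607 + 452,580 = 2,388,622
volume = 17,260 + 22,970 + 49,010 + 47,640 = 136,880 L
S = 2,388,622 / 136,880 = 17.45 PSU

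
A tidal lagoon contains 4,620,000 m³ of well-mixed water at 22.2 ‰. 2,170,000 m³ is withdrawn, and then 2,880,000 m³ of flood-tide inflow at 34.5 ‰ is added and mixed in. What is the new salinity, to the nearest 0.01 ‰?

28.85 ‰

Remaining after removal: 2,450,000 m³ at 22.2 ‰ (salt = 54,390,000)
After addition: salt = 54,390,000 + 2,880,000×34.5 = 153,750,000; volume = 5,330,000 m³
S = 153,750,000 / 5,330,000 = 28.8462 ‰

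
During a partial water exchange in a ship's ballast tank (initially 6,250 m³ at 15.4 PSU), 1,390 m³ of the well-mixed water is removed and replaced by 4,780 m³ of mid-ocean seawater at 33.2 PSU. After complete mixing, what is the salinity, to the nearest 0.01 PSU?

Remaining after removal: 4,860 m³ at 15.4 PSU (salt = 74,844)
After addition: salt = 74,844 + 4,780×33.2 = 233,540; volume = 9,640 m³
S = 233,540 / 9,640 = 24.2261 PSU

24.23 PSU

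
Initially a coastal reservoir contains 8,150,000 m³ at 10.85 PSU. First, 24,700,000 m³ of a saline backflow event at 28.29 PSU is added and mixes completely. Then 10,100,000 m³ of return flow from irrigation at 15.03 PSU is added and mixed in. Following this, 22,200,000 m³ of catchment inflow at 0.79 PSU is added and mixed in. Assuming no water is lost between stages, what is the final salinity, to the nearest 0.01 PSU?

14.68 PSU

Salt balance:
Initial salt = 8,150,000×10.85 = 88,427,500
After stage 1: salt = 88,427,500 + 24,700,000×28.29 = 787,190,500; volume = 32,850,000 m³; S = 23.963 PSU
After stage 2: salt = 787,190,500 + 10,100,000×15.03 = 938,993,500; volume = 42,950,000 m³; S = 21.862 PSU
After stage 3: salt = 938,993,500 + 22,200,000×0.79 = 956,531,500; volume = 65,150,000 m³
S = 956,531,500 / 65,150,000 = 14.682 PSU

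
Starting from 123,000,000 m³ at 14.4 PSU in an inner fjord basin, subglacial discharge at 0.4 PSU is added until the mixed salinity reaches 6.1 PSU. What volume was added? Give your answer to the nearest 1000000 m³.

179000000 m³

Salt balance: 123,000,000×14.4 + V×0.4 = (123,000,000+V)×6.1
1,771,200,000 + 0.4V = 750,300,000 + 6.1V
1,020,900,000 = 5.7V
V = 179,105,263.16 m³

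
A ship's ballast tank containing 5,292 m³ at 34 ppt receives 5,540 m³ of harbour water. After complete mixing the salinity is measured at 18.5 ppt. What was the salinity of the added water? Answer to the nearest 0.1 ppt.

Salt balance: 5,292×34 + 5,540×S = 10,832×18.5
179,928 + 5,540·S = 200,392
S = (200,392 − 179,928) / 5,540 = 3.6939 ppt

3.7 ppt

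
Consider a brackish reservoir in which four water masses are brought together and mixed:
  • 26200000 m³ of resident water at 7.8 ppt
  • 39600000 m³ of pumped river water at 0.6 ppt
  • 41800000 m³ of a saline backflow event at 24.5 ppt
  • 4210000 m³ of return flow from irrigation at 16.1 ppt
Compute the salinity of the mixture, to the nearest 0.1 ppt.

11.8 ppt

Mass of salt is conserved:
salt = 26,200,000×7.8 + 39,600,000×0.6 + 41,800,000×24.5 + 4,210,000×16.1 = 204,360,000 + 23,760,000 + 1,024,100,000 + 67,781,000 = 1,320,001,000
volume = 26,200,000 + 39,600,000 + 41,800,000 + 4,210,000 = 111,810,000 m³
S = 1,320,001,000 / 111,810,000 = 11.806 ppt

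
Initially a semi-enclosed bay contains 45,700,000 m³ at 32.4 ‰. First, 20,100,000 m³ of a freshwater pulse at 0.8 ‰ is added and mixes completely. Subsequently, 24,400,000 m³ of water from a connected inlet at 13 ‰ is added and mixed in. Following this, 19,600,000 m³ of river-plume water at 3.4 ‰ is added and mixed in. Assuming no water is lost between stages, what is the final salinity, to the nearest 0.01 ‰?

17.13 ‰

Conserving salt mass:
Initial salt = 45,700,000×32.4 = 1,480,680,000
After stage 1: salt = 1,480,680,000 + 20,100,000×0.8 = 1,496,760,000; volume = 65,800,000 m³; S = 22.747 ‰
After stage 2: salt = 1,496,760,000 + 24,400,000×13 = 1,813,960,000; volume = 90,200,000 m³; S = 20.11 ‰
After stage 3: salt = 1,813,960,000 + 19,600,000×3.4 = 1,880,600,000; volume = 109,800,000 m³
S = 1,880,600,000 / 109,800,000 = 17.1275 ‰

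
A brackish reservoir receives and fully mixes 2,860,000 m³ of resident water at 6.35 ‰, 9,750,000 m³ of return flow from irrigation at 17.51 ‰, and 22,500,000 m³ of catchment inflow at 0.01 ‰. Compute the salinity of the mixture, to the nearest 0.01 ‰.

Mass of salt is conserved:
salt = 2,860,000×6.35 + 9,750,000×17.51 + 22,500,000×0.01 = 18,161,000 + 170,722,500 + 225,000 = 189,108,500
volume = 2,860,000 + 9,750,000 + 22,500,000 = 35,110,000 m³
S = 189,108,500 / 35,110,000 = 5.3862 ‰

5.39 ‰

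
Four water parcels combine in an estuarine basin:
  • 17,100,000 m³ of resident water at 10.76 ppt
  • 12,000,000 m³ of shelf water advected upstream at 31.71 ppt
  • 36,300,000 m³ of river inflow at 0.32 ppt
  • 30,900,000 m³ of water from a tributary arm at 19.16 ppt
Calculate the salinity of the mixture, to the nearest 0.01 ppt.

12.13 ppt

Total salt / total volume:
salt = 17,100,000×10.76 + 12,000,000×31.71 + 36,300,000×0.32 + 30,900,000×19.16 = 183,996,000 + 380,520,000 + 11,616,000 + 592,044,000 = 1,168,176,000
volume = 17,100,000 + 12,000,000 + 36,300,000 + 30,900,000 = 96,300,000 m³
S = 1,168,176,000 / 96,300,000 = 12.1306 ppt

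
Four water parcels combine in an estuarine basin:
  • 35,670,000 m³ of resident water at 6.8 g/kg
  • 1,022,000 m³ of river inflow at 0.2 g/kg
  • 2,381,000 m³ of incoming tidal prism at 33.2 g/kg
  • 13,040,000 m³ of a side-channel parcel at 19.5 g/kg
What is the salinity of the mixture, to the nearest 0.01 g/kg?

11.05 g/kg

Mass of salt is conserved:
salt = 35,670,000×6.8 + 1,022,000×0.2 + 2,381,000×33.2 + 13,040,000×19.5 = 242,556,000 + 204,400 + 79,049,200 + 254,280,000 = 576,089,600
volume = 35,670,000 + 1,022,000 + 2,381,000 + 13,040,000 = 52,113,000 m³
S = 576,089,600 / 52,113,000 = 11.0546 g/kg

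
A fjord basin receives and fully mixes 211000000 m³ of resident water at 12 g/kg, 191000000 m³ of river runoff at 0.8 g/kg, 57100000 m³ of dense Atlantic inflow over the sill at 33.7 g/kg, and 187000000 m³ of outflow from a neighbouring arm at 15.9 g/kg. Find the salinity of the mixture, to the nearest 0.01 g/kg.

11.74 g/kg

Mass of salt is conserved:
salt = 211,000,000×12 + 191,000,000×0.8 + 57,100,000×33.7 + 187,000,000×15.9 = 2,532,000,000 + 152,800,000 + 1,924,270,000 + 2,973,300,000 = 7,582,370,000
volume = 211,000,000 + 191,000,000 + 57,100,000 + 187,000,000 = 646,100,000 m³
S = 7,582,370,000 / 646,100,000 = 11.7356 g/kg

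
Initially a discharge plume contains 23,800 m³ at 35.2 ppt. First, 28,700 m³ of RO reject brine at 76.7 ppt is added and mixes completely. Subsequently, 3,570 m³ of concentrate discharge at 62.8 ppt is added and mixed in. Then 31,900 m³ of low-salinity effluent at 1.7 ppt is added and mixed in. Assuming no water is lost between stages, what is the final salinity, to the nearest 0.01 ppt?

37.71 ppt

Weighted by volume,
Initial salt = 23,800×35.2 = 837,760
After stage 1: salt = 837,760 + 28,700×76.7 = 3,039,050; volume = 52,500 m³; S = 57.887 ppt
After stage 2: salt = 3,039,050 + 3,570×62.8 = 3,263,246; volume = 56,070 m³; S = 58.2 ppt
After stage 3: salt = 3,263,246 + 31,900×1.7 = 3,317,476; volume = 87,970 m³
S = 3,317,476 / 87,970 = 37.7114 ppt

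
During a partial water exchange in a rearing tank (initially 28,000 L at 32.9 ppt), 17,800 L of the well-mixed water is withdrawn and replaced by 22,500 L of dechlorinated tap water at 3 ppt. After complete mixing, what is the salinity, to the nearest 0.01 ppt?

12.33 ppt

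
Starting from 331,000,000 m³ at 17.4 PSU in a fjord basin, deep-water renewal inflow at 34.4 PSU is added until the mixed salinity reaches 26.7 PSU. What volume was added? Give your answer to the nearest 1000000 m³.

400000000 m³

Salt balance: 331,000,000×17.4 + V×34.4 = (331,000,000+V)×26.7
5,759,400,000 + 34.4V = 8,837,700,000 + 26.7V
3,078,300,000 = 7.7V
V = 399,779,220.78 m³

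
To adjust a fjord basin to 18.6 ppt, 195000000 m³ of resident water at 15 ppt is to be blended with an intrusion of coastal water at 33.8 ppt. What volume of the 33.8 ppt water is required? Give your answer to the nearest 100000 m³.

Salt balance: 195,000,000×15 + V×33.8 = (195,000,000+V)×18.6
2,925,000,000 + 33.8V = 3,627,000,000 + 18.6V
702,000,000 = 15.2V
V = 46,184,210.53 m³

46200000 m³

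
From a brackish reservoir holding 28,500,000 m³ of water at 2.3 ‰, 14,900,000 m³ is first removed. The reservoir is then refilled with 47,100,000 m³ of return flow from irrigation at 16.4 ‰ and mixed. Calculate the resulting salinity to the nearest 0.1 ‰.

Remaining after removal: 13,600,000 m³ at 2.3 ‰ (salt = 31,280,000)
After addition: salt = 31,280,000 + 47,100,000×16.4 = 803,720,000; volume = 60,700,000 m³
S = 803,720,000 / 60,700,000 = 13.2409 ‰

13.2 ‰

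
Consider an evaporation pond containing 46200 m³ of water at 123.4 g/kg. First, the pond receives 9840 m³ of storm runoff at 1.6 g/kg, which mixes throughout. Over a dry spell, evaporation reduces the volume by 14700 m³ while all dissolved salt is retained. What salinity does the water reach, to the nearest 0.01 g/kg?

After mixing: salt = 46,200×123.4 + 9,840×1.6 = 5,716,824; volume = 56,040 m³
After evaporation: salt unchanged = 5,716,824; volume = 56,040 − 14,700 = 41,340 m³
S = 5,716,824 / 41,340 = 138.288 g/kg

138.29 g/kg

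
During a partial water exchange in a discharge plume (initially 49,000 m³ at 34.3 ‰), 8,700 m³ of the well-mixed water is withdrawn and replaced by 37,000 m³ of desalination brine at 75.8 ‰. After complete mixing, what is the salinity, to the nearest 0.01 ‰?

54.16 ‰

Remaining after removal: 40,300 m³ at 34.3 ‰ (salt = 1,382,290)
After addition: salt = 1,382,290 + 37,000×75.8 = 4,186,890; volume = 77,300 m³
S = 4,186,890 / 77,300 = 54.1642 ‰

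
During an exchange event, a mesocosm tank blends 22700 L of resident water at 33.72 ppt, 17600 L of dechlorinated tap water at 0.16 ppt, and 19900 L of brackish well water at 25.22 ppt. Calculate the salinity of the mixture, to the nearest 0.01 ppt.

Conserving salt mass:
salt = 22,700×33.72 + 17,600×0.16 + 19,900×25.22 = 765,444 + 2,816 + 501,878 = 1,270,138
volume = 22,700 + 17,600 + 19,900 = 60,200 L
S = 1,270,138 / 60,200 = 21.0986 ppt

21.10 ppt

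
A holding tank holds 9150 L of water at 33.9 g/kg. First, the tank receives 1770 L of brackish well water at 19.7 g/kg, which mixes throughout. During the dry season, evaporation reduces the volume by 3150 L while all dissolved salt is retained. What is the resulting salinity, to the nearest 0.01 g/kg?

After mixing: salt = 9,150×33.9 + 1,770×19.7 = 345,054; volume = 10,920 L
After evaporation: salt unchanged = 345,054; volume = 10,920 − 3,150 = 7,770 L
S = 345,054 / 7,770 = 44.4085 g/kg

44.41 g/kg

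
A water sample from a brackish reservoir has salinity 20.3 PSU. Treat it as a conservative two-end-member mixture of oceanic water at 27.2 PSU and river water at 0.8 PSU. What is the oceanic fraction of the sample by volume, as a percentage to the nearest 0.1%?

Let g be the oceanic fraction. Salt balance per unit volume:
g×27.2 + (1−g)×0.8 = 20.3
g = (20.3 − 0.8) / (27.2 − 0.8) = 19.5/26.4 = 0.7386

73.9%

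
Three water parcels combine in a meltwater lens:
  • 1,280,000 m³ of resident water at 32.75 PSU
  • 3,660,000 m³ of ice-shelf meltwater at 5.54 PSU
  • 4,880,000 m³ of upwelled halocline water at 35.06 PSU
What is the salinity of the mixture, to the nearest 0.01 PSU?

Total salt / total volume:
salt = 1,280,000×32.75 + 3,660,000×5.54 + 4,880,000×35.06 = 41,920,000 + 20,276,400 + 171,092,800 = 233,289,200
volume = 1,280,000 + 3,660,000 + 4,880,000 = 9,820,000 m³
S = 233,289,200 / 9,820,000 = 23.7565 PSU

23.76 PSU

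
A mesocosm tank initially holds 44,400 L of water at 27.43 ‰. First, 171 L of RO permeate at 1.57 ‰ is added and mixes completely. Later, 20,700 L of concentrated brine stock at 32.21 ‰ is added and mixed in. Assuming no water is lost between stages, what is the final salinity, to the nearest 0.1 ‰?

Salt balance:
Initial salt = 44,400×27.43 = 1,217,892
After stage 1: salt = 1,217,892 + 171×1.57 = 1,218,160.47; volume = 44,571 L; S = 27.331 ‰
After stage 2: salt = 1,218,160.47 + 20,700×32.21 = 1,884,907.47; volume = 65,271 L
S = 1,884,907.47 / 65,271 = 28.8782 ‰

28.9 ‰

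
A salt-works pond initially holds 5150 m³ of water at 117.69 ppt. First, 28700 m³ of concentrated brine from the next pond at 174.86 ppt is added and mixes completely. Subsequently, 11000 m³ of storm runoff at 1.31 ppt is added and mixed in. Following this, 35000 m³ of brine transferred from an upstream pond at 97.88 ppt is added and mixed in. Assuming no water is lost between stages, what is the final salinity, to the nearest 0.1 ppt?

113.5 ppt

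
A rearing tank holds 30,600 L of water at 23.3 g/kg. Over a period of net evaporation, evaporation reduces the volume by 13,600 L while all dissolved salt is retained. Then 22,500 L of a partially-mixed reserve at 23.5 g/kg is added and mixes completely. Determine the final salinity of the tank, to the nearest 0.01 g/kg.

After evaporation: salt = 30,600×23.3 = 712,980; volume = 30,600 − 13,600 = 17,000 L
After mixing: salt = 712,980 + 22,500×23.5 = 1,241,730; volume = 17,000 + 22,500 = 39,500 L
S = 1,241,730 / 39,500 = 31.4362 g/kg

31.44 g/kg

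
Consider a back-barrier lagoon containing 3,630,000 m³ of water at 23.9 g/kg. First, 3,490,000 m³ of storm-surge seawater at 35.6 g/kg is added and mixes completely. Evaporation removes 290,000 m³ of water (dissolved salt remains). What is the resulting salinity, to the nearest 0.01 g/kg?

After mixing: salt = 3,630,000×23.9 + 3,490,000×35.6 = 211,001,000; volume = 7,120,000 m³
After evaporation: salt unchanged = 211,001,000; volume = 7,120,000 − 290,000 = 6,830,000 m³
S = 211,001,000 / 6,830,000 = 30.8933 g/kg

30.89 g/kg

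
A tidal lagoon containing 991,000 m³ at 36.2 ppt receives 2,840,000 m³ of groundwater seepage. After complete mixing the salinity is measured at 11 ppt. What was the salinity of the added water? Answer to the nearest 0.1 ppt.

2.2 ppt

Salt balance: 991,000×36.2 + 2,840,000×S = 3,831,000×11
35,874,200 + 2,840,000·S = 42,141,000
S = (42,141,000 − 35,874,200) / 2,840,000 = 2.2066 ppt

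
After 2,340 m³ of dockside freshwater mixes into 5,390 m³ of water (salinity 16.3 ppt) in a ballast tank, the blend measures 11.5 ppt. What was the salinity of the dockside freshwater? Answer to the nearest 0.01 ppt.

Salt balance: 5,390×16.3 + 2,340×S = 7,730×11.5
87,857 + 2,340·S = 88,895
S = (88,895 − 87,857) / 2,340 = 0.4436 ppt

0.44 ppt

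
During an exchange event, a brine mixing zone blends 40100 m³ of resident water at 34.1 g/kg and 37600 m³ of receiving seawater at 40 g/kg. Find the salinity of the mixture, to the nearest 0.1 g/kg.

37.0 g/kg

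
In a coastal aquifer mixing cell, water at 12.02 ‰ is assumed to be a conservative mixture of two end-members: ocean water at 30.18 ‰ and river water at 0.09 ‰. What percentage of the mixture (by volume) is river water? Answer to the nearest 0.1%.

Let f be the freshwater fraction. Salt balance per unit volume:
f×0.09 + (1−f)×30.18 = 12.02
f = (30.18 − 12.02) / (30.18 − 0.09) = 18.16/30.09 = 0.6035

60.4%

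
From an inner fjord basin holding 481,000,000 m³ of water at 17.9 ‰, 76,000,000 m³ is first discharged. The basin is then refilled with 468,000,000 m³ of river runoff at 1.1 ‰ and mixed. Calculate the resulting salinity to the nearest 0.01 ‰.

Remaining after removal: 405,000,000 m³ at 17.9 ‰ (salt = 7,249,500,000)
After addition: salt = 7,249,500,000 + 468,000,000×1.1 = 7,764,300,000; volume = 873,000,000 m³
S = 7,764,300,000 / 873,000,000 = 8.8938 ‰

8.89 ‰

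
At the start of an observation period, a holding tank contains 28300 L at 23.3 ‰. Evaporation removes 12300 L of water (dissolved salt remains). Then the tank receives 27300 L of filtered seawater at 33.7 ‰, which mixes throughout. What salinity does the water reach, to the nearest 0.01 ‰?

After evaporation: salt = 28,300×23.3 = 659,390; volume = 28,300 − 12,300 = 16,000 L
After mixing: salt = 659,390 + 27,300×33.7 = 1,579,400; volume = 16,000 + 27,300 = 43,300 L
S = 1,579,400 / 43,300 = 36.4758 ‰

36.48 ‰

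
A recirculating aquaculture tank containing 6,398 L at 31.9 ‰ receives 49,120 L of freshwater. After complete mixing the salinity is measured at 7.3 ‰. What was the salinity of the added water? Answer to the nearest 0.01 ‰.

4.10 ‰

Salt balance: 6,398×31.9 + 49,120×S = 55,518×7.3
204,096.2 + 49,120·S = 405,281.4
S = (405,281.4 − 204,096.2) / 49,120 = 4.0958 ‰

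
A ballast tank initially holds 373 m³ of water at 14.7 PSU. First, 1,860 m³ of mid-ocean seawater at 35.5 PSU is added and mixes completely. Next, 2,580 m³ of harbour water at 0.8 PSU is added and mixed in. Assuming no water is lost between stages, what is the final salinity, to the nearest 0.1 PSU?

By conservation of dissolved salt,
Initial salt = 373×14.7 = 5,483.1
After stage 1: salt = 5,483.1 + 1,860×35.5 = 71,513.1; volume = 2,233 m³; S = 32.026 PSU
After stage 2: salt = 71,513.1 + 2,580×0.8 = 73,577.1; volume = 4,813 m³
S = 73,577.1 / 4,813 = 15.2872 PSU

15.3 PSU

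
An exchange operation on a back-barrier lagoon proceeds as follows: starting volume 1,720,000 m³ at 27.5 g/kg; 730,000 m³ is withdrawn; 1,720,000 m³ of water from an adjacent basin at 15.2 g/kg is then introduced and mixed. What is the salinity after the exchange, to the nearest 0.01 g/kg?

19.69 g/kg

Remaining after removal: 990,000 m³ at 27.5 g/kg (salt = 27,225,000)
After addition: salt = 27,225,000 + 1,720,000×15.2 = 53,369,000; volume = 2,710,000 m³
S = 53,369,000 / 2,710,000 = 19.6934 g/kg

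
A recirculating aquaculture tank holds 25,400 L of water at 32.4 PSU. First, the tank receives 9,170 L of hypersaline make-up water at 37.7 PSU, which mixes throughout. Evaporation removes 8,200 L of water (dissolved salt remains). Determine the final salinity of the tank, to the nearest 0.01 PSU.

After mixing: salt = 25,400×32.4 + 9,170×37.7 = 1,168,669; volume = 34,570 L
After evaporation: salt unchanged = 1,168,669; volume = 34,570 − 8,200 = 26,370 L
S = 1,168,669 / 26,370 = 44.3181 PSU

44.32 PSU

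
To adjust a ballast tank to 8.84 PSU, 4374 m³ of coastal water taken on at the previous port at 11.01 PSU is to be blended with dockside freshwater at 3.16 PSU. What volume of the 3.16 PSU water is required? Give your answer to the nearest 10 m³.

1670 m³

Salt balance: 4,374×11.01 + V×3.16 = (4,374+V)×8.84
48,157.74 + 3.16V = 38,666.16 + 8.84V
9,491.58 = 5.68V
V = 1,671.05 m³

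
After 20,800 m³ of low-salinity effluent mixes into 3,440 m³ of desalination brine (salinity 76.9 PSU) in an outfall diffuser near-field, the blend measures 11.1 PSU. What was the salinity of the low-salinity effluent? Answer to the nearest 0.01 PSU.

0.22 PSU

Salt balance: 3,440×76.9 + 20,800×S = 24,240×11.1
264,536 + 20,800·S = 269,064
S = (269,064 − 264,536) / 20,800 = 0.2177 PSU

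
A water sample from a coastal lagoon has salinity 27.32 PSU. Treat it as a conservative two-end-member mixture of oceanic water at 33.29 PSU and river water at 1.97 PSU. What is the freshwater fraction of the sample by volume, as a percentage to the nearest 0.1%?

Let f be the freshwater fraction. Salt balance per unit volume:
f×1.97 + (1−f)×33.29 = 27.32
f = (33.29 − 27.32) / (33.29 − 1.97) = 5.97/31.32 = 0.1906

19.1%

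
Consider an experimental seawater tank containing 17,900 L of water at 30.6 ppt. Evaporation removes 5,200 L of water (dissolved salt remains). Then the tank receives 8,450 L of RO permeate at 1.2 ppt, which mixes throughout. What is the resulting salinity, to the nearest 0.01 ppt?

26.38 ppt

After evaporation: salt = 17,900×30.6 = 547,740; volume = 17,900 − 5,200 = 12,700 L
After mixing: salt = 547,740 + 8,450×1.2 = 557,880; volume = 12,700 + 8,450 = 21,150 L
S = 557,880 / 21,150 = 26.3773 ppt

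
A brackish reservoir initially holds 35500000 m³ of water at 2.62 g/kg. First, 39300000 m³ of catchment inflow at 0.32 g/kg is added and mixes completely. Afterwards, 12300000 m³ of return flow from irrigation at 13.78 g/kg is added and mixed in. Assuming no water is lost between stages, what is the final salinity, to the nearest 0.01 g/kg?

3.16 g/kg

Mass of salt is conserved:
Initial salt = 35,500,000×2.62 = 93,010,000
After stage 1: salt = 93,010,000 + 39,300,000×0.32 = 105,586,000; volume = 74,800,000 m³; S = 1.412 g/kg
After stage 2: salt = 105,586,000 + 12,300,000×13.78 = 275,080,000; volume = 87,100,000 m³
S = 275,080,000 / 87,100,000 = 3.1582 g/kg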